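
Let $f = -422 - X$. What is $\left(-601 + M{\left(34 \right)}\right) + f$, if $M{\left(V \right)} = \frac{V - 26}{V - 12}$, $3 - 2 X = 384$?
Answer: $- \frac{18307}{22} \approx -832.14$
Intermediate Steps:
$X = - \frac{381}{2}$ ($X = \frac{3}{2} - 192 = - \frac{381}{2} \approx -190.5$)
$f = - \frac{463}{2}$ ($f = -422 - - \frac{381}{2} = -422 + \frac{381}{2} = - \frac{463}{2} \approx -231.5$)
$M{\left(V \right)} = \frac{-26 + V}{-12 + V}$
$\left(-601 + M{\left(34 \right)}\right) + f = \left(-601 + \frac{-26 + 34}{-12 + 34}\right) - \frac{463}{2} = \left(-601 + \frac{1}{22} \cdot 8\right) - \frac{463}{2} = \left(-601 + \frac{4}{11}\right) - \frac{463}{2} = - \frac{6607}{11} - \frac{463}{2} = - \frac{18307}{22}$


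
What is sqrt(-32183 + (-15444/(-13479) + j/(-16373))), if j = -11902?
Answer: I*sqrt(174152861201185294533)/73563889 ≈ 179.39*I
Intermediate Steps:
sqrt(-32183 + (-15444/(-13479) + j/(-16373))) = sqrt(-32183 + (-15444/(-13479) - 11902/(-16373))) = sqrt(-32183 + (-15444*(-1/13479) - 11902*(-1/16373))) = sqrt(-32183 + (5148/4493 + 11902/16373)) = sqrt(-32183 + 137763890/73563889) = sqrt(-2367368875797/73563889) = I*sqrt(174152861201185294533)/73563889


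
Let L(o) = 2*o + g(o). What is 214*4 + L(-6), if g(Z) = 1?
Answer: 845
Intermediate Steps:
L(o) = 1 + 2*o (L(o) = 2*o + 1 = 1 + 2*o)
214*4 + L(-6) = 214*4 + (1 + 2*(-6)) = 856 + (1 - 12) = 856 - 11 = 845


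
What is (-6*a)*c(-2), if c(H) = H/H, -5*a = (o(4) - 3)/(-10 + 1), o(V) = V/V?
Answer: 4/15 ≈ 0.26667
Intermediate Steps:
o(V) = 1
a = -2/45 (a = -(1 - 3)/(5*(-10 + 1)) = -(-2)/(5*(-9)) = -(-2)*(-1)/(5*9) = -⅕*2/9 = -2/45 ≈ -0.044444)
c(H) = 1
(-6*a)*c(-2) = -6*(-2/45)*1 = (4/15)*1 = 4/15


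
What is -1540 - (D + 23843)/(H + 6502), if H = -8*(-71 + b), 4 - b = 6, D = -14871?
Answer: -5460706/3543 ≈ -1541.3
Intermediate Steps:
b = -2 (b = 4 - 1*6 = 4 - 6 = -2)
H = 584 (H = -8*(-71 - 2) = -8*(-73) = 584)
-1540 - (D + 23843)/(H + 6502) = -1540 - (-14871 + 23843)/(584 + 6502) = -1540 - 8972/7086 = -1540 - 1*4486/3543 = -1540 - 4486/3543 = -5460706/3543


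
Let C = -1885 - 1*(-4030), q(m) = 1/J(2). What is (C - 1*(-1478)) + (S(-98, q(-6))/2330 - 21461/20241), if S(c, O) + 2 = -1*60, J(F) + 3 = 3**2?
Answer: 85407482059/23580765 ≈ 3621.9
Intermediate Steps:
J(F) = 6 (J(F) = -3 + 3**2 = -3 + 9 = 6)
q(m) = 1/6
C = 2145 (C = -1885 + 4030 = 2145)
S(c, O) = -62 (S(c, O) = -2 - 1*60 = -2 - 60 = -62)
(C - 1*(-1478)) + (S(-98, q(-6))/2330 - 21461/20241) = (2145 - 1*(-1478)) + (-62/2330 - 21461/20241) = (2145 + 1478) + (-62*1/2330 - 21461*1/20241) = 3623 + (-31/1165 - 21461/20241) = 3623 - 25629536/23580765 = 85407482059/23580765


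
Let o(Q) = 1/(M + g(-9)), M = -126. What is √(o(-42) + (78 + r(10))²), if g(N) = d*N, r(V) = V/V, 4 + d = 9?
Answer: √20276990/57 ≈ 79.000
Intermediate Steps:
d = 5 (d = -4 + 9 = 5)
r(V) = 1
g(N) = 5*N
o(Q) = -1/171 (o(Q) = 1/(-126 + 5*(-9)) = 1/(-126 - 45) = 1/(-171) = -1/171)
√(o(-42) + (78 + r(10))²) = √(-1/171 + (78 + 1)²) = √(-1/171 + 79²) = √(-1/171 + 6241) = √(1067210/171) = √20276990/57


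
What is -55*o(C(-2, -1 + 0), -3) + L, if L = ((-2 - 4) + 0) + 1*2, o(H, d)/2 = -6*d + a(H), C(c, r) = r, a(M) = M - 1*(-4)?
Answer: -2314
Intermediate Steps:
a(M) = 4 + M (a(M) = M + 4 = 4 + M)
o(H, d) = 8 - 12*d + 2*H (o(H, d) = 2*(-6*d + (4 + H)) = 2*(4 + H - 6*d) = 8 - 12*d + 2*H)
L = -4 (L = (-6 + 0) + 2 = -6 + 2 = -4)
-55*o(C(-2, -1 + 0), -3) + L = -55*(8 - 12*(-3) + 2*(-1 + 0)) - 4 = -55*(8 + 36 + 2*(-1)) - 4 = -55*(8 + 36 - 2) - 4 = -55*42 - 4 = -2310 - 4 = -2314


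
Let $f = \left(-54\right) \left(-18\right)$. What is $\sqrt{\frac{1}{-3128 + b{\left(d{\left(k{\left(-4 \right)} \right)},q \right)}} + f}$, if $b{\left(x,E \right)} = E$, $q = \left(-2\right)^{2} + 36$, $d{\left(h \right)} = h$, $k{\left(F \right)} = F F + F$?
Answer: $\frac{\sqrt{579296255}}{772} \approx 31.177$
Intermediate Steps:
$k{\left(F \right)} = F + F^{2}$ ($k{\left(F \right)} = F^{2} + F = F + F^{2}$)
$q = 40$ ($q = 4 + 36 = 40$)
$f = 972$
$\sqrt{\frac{1}{-3128 + b{\left(d{\left(k{\left(-4 \right)} \right)},q \right)}} + f} = \sqrt{\frac{1}{-3128 + 40} + 972} = \sqrt{\frac{1}{-3088} + 972} = \sqrt{- \frac{1}{3088} + 972} = \sqrt{\frac{3001535}{3088}} = \frac{\sqrt{579296255}}{772}$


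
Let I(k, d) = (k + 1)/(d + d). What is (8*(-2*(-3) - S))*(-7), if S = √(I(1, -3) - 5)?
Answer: -336 + 224*I*√3/3 ≈ -336.0 + 129.33*I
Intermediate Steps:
I(k, d) = (1 + k)/(2*d) (I(k, d) = (1 + k)/((2*d)) = (1 + k)*(1/(2*d)) = (1 + k)/(2*d))
S = 4*I*√3/3 (S = √((½)*(1 + 1)/(-3) - 5) = √((½)*(-⅓)*2 - 5) = √(-⅓ - 5) = √(-16/3) = 4*I*√3/3 ≈ 2.3094*I)
(8*(-2*(-3) - S))*(-7) = (8*(-2*(-3) - 4*I*√3/3))*(-7) = (8*(6 - 4*I*√3/3))*(-7) = (48 - 32*I*√3/3)*(-7) = -336 + 224*I*√3/3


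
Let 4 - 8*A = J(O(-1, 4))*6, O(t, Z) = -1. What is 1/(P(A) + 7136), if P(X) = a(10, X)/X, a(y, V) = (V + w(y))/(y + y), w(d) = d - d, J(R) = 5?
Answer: 20/142721 ≈ 0.00014013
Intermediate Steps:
w(d) = 0
A = -13/4 (A = ½ - 5*6/8 = ½ - ⅛*30 = ½ - 15/4 = -13/4 ≈ -3.2500)
a(y, V) = V/(2*y) (a(y, V) = (V + 0)/(y + y) = V/((2*y)) = V*(1/(2*y)) = V/(2*y))
P(X) = 1/20 (P(X) = ((½)*X/10)/X = ((½)*X*(⅒))/X = (X/20)/X = 1/20)
1/(P(A) + 7136) = 1/(1/20 + 7136) = 1/(142721/20) = 20/142721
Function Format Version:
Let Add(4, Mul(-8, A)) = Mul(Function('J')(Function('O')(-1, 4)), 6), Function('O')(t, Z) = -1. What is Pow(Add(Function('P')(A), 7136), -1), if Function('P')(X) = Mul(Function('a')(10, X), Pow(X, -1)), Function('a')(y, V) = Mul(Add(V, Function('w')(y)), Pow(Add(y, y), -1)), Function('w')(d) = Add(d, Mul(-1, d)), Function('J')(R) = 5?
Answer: Rational(20, 142721) ≈ 0.00014013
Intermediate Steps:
Function('w')(d) = 0
A = Rational(-13, 4) (A = Add(Rational(1, 2), Mul(Rational(-1, 8), Mul(5, 6))) = Add(Rational(1, 2), Mul(Rational(-1, 8), 30)) = Add(Rational(1, 2), Rational(-15, 4)) = Rational(-13, 4) ≈ -3.2500)
Function('a')(y, V) = Mul(Rational(1, 2), V, Pow(y, -1)) (Function('a')(y, V) = Mul(Add(V, 0), Pow(Add(y, y), -1)) = Mul(V, Pow(Mul(2, y), -1)) = Mul(V, Mul(Rational(1, 2), Pow(y, -1))) = Mul(Rational(1, 2), V, Pow(y, -1)))
Function('P')(X) = Rational(1, 20) (Function('P')(X) = Mul(Mul(Rational(1, 2), X, Pow(10, -1)), Pow(X, -1)) = Mul(Mul(Rational(1, 2), X, Rational(1, 10)), Pow(X, -1)) = Mul(Mul(Rational(1, 20), X), Pow(X, -1)) = Rational(1, 20))
Pow(Add(Function('P')(A), 7136), -1) = Pow(Add(Rational(1, 20), 7136), -1) = Pow(Rational(142721, 20), -1) = Rational(20, 142721)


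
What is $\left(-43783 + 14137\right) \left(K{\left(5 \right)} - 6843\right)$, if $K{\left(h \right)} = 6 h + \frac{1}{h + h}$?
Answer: $\frac{1009876167}{5} \approx 2.0198 \cdot 10^{8}$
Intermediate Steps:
$K{\left(h \right)} = \frac{1}{2 h} + 6 h$ ($K{\left(h \right)} = 6 h + \frac{1}{2 h} = \frac{1}{2 h} + 6 h$)
$\left(-43783 + 14137\right) \left(K{\left(5 \right)} - 6843\right) = \left(-43783 + 14137\right) \left(\left(\frac{1}{2 \cdot 5} + 6 \cdot 5\right) - 6843\right) = - 29646 \left(\left(\frac{1}{2} \cdot \frac{1}{5} + 30\right) - 6843\right) = - 29646 \left(\left(\frac{1}{10} + 30\right) - 6843\right) = - 29646 \left(\frac{301}{10} - 6843\right) = \left(-29646\right) \left(- \frac{68129}{10}\right) = \frac{1009876167}{5}$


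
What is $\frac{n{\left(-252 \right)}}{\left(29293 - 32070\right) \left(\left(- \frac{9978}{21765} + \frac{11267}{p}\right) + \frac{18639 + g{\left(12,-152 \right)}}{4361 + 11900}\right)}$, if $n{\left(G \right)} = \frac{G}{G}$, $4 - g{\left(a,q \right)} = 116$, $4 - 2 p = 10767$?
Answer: $\frac{1269749372465}{4981471028658041} \approx 0.00025489$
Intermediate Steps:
$p = - \frac{10763}{2}$ ($p = 2 - \frac{10767}{2} = - \frac{10763}{2} \approx -5381.5$)
$g{\left(a,q \right)} = -112$ ($g{\left(a,q \right)} = 4 - 116 = -112$)
$n{\left(G \right)} = 1$
$\frac{n{\left(-252 \right)}}{\left(29293 - 32070\right) \left(\left(- \frac{9978}{21765} + \frac{11267}{p}\right) + \frac{18639 + g{\left(12,-152 \right)}}{4361 + 11900}\right)} = 1 \frac{1}{\left(29293 - 32070\right) \left(\left(- \frac{9978}{21765} + \frac{11267}{- \frac{10763}{2}}\right) + \frac{18639 - 112}{4361 + 11900}\right)} = 1 \frac{1}{\left(-2777\right) \left(\left(\left(-9978\right) \frac{1}{21765} + 11267 \left(- \frac{2}{10763}\right)\right) + \frac{18527}{16261}\right)} = 1 \frac{1}{\left(-2777\right) \left(\left(- \frac{3326}{7255} - \frac{22534}{10763}\right) + 18527 \cdot \frac{1}{16261}\right)} = 1 \frac{1}{\left(-2777\right) \left(- \frac{199281908}{78085565} + \frac{18527}{16261}\right)} = 1 \frac{1}{\left(-2777\right) \left(- \frac{1793831843233}{1269749372465}\right)} = 1 \frac{1}{\frac{4981471028658041}{1269749372465}} = 1 \cdot \frac{1269749372465}{4981471028658041} = \frac{1269749372465}{4981471028658041}$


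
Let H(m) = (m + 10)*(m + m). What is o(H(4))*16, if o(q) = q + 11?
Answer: 1968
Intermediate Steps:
H(m) = 2*m*(10 + m) (H(m) = (10 + m)*(2*m) = 2*m*(10 + m))
o(q) = 11 + q
o(H(4))*16 = (11 + 2*4*(10 + 4))*16 = (11 + 2*4*14)*16 = (11 + 112)*16 = 123*16 = 1968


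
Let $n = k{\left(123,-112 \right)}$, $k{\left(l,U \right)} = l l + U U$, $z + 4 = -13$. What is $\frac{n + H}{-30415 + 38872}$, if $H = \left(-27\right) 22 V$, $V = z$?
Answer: $\frac{37771}{8457} \approx 4.4662$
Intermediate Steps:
$z = -17$ ($z = -4 - 13 = -17$)
$V = -17$
$H = 10098$ ($H = \left(-27\right) 22 \left(-17\right) = \left(-594\right) \left(-17\right) = 10098$)
$k{\left(l,U \right)} = U^{2} + l^{2}$ ($k{\left(l,U \right)} = l^{2} + U^{2} = U^{2} + l^{2}$)
$n = 27673$ ($n = \left(-112\right)^{2} + 123^{2} = 12544 + 15129 = 27673$)
$\frac{n + H}{-30415 + 38872} = \frac{27673 + 10098}{-30415 + 38872} = \frac{37771}{8457}$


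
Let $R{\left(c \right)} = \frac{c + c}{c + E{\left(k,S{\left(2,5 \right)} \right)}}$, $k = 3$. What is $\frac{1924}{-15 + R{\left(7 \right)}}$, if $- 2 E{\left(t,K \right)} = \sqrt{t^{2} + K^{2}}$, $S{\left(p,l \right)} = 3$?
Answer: $- \frac{2191436}{14537} - \frac{80808 \sqrt{2}}{14537} \approx -158.61$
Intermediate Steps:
$E{\left(t,K \right)} = - \frac{\sqrt{K^{2} + t^{2}}}{2}$ ($E{\left(t,K \right)} = - \frac{\sqrt{t^{2} + K^{2}}}{2} = - \frac{\sqrt{K^{2} + t^{2}}}{2}$)
$R{\left(c \right)} = \frac{2 c}{c - \frac{3 \sqrt{2}}{2}}$ ($R{\left(c \right)} = \frac{c + c}{c - \frac{\sqrt{3^{2} + 3^{2}}}{2}} = \frac{2 c}{c - \frac{\sqrt{9 + 9}}{2}} = \frac{2 c}{c - \frac{\sqrt{18}}{2}} = \frac{2 c}{c - \frac{3 \sqrt{2}}{2}}$)
$\frac{1924}{-15 + R{\left(7 \right)}} = \frac{1924}{-15 + 4 \cdot 7 \frac{1}{- 3 \sqrt{2} + 2 \cdot 7}} = \frac{1924}{-15 + 4 \cdot 7 \frac{1}{- 3 \sqrt{2} + 14}} = \frac{1924}{-15 + 4 \cdot 7 \frac{1}{14 - 3 \sqrt{2}}} = \frac{1924}{-15 + \frac{28}{14 - 3 \sqrt{2}}}$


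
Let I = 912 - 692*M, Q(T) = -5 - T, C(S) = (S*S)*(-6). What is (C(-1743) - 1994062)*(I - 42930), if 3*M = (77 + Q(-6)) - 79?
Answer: 2535114992872/3 ≈ 8.4504e+11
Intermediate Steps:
C(S) = -6*S² (C(S) = S²*(-6) = -6*S²)
M = -⅓ (M = ((77 + (-5 - 1*(-6))) - 79)/3 = ((77 + (-5 + 6)) - 79)/3 = ((77 + 1) - 79)/3 = (78 - 79)/3 = (⅓)*(-1) = -⅓ ≈ -0.33333)
I = 3428/3 (I = 912 - 692*(-⅓) = 912 + 692/3 = 3428/3 ≈ 1142.7)
(C(-1743) - 1994062)*(I - 42930) = (-6*(-1743)² - 1994062)*(3428/3 - 42930) = (-6*3038049 - 1994062)*(-125362/3) = (-18228294 - 1994062)*(-125362/3) = -20222356*(-125362/3) = 2535114992872/3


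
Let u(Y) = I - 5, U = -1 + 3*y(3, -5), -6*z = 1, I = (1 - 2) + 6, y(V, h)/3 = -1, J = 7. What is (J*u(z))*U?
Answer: 0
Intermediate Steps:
y(V, h) = -3 (y(V, h) = 3*(-1) = -3)
I = 5 (I = -1 + 6 = 5)
z = -⅙ (z = -⅙*1 = -⅙ ≈ -0.16667)
U = -10 (U = -1 + 3*(-3) = -1 - 9 = -10)
u(Y) = 0 (u(Y) = 5 - 5 = 0)
(J*u(z))*U = (7*0)*(-10) = 0*(-10) = 0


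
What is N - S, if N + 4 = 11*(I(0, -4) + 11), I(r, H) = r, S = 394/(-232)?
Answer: 13769/116 ≈ 118.70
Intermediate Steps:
S = -197/116 (S = 394*(-1/232) = -197/116 ≈ -1.6983)
N = 117 (N = -4 + 11*(0 + 11) = -4 + 11*11 = -4 + 121 = 117)
N - S = 117 - 1*(-197/116) = 117 + 197/116 = 13769/116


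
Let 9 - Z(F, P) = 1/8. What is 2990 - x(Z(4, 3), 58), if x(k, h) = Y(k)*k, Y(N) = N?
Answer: 186319/64 ≈ 2911.2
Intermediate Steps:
Z(F, P) = 71/8 (Z(F, P) = 9 - 1/8 = 9 - 1*⅛ = 9 - ⅛ = 71/8)
x(k, h) = k² (x(k, h) = k*k = k²)
2990 - x(Z(4, 3), 58) = 2990 - (71/8)² = 2990 - 1*5041/64 = 2990 - 5041/64 = 186319/64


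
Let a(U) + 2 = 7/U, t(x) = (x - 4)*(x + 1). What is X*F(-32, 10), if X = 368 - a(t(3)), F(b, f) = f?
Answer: 7435/2 ≈ 3717.5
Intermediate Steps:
t(x) = (1 + x)*(-4 + x) (t(x) = (-4 + x)*(1 + x) = (1 + x)*(-4 + x))
a(U) = -2 + 7/U
X = 1487/4 (X = 368 - (-2 + 7/(-4 + 3² - 3*3)) = 368 - (-2 + 7/(-4 + 9 - 9)) = 368 - (-2 + 7/(-4)) = 368 - (-2 + 7*(-¼)) = 368 - (-2 - 7/4) = 368 - 1*(-15/4) = 368 + 15/4 = 1487/4 ≈ 371.75)
X*F(-32, 10) = (1487/4)*10 = 7435/2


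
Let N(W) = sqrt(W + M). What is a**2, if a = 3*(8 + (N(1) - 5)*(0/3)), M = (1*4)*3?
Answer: 576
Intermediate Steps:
M = 12 (M = 4*3 = 12)
N(W) = sqrt(12 + W) (N(W) = sqrt(W + 12) = sqrt(12 + W))
a = 24 (a = 3*(8 + (sqrt(12 + 1) - 5)*(0/3)) = 3*(8 + (sqrt(13) - 5)*(0*(1/3))) = 3*(8 + (-5 + sqrt(13))*0) = 3*(8 + 0) = 3*8 = 24)
a**2 = 24**2 = 576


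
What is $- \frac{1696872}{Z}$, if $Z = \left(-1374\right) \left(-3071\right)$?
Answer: $- \frac{282812}{703259} \approx -0.40214$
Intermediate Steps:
$Z = 4219554$
$- \frac{1696872}{Z} = - \frac{1696872}{4219554} = \left(-1696872\right) \frac{1}{4219554} = - \frac{282812}{703259}$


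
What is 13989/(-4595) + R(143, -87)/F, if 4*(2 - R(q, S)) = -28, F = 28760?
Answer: -80456457/26430440 ≈ -3.0441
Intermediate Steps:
R(q, S) = 9 (R(q, S) = 2 - ¼*(-28) = 2 + 7 = 9)
13989/(-4595) + R(143, -87)/F = 13989/(-4595) + 9/28760 = 13989*(-1/4595) + 9*(1/28760) = -13989/4595 + 9/28760 = -80456457/26430440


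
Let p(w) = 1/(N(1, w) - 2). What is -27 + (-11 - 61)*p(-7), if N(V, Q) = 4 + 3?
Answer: -207/5 ≈ -41.400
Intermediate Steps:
N(V, Q) = 7
p(w) = ⅕ (p(w) = 1/(7 - 2) = 1/5 = ⅕)
-27 + (-11 - 61)*p(-7) = -27 + (-11 - 61)*(⅕) = -27 - 72*⅕ = -27 - 72/5 = -207/5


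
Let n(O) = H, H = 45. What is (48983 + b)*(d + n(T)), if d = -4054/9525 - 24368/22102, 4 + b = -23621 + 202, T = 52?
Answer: 7797302111784/7017385 ≈ 1.1111e+6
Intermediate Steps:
n(O) = 45
b = -23423 (b = -4 + (-23621 + 202) = -4 - 23419 = -23423)
d = -160853354/105260775 (d = -4054*1/9525 - 24368*1/22102 = -4054/9525 - 12184/11051 = -160853354/105260775 ≈ -1.5281)
(48983 + b)*(d + n(T)) = (48983 - 23423)*(-160853354/105260775 + 45) = 25560*(4575881521/105260775) = 7797302111784/7017385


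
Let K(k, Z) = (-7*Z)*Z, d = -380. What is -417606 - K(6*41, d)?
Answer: 593194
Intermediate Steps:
K(k, Z) = -7*Z**2
-417606 - K(6*41, d) = -417606 - (-7)*(-380)**2 = -417606 - (-7)*144400 = -417606 - 1*(-1010800) = -417606 + 1010800 = 593194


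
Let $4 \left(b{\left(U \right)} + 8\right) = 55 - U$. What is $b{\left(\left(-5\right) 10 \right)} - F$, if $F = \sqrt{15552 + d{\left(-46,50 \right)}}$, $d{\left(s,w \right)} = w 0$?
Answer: $\frac{73}{4} - 72 \sqrt{3} \approx -106.46$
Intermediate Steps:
$d{\left(s,w \right)} = 0$
$F = 72 \sqrt{3}$ ($F = \sqrt{15552 + 0} = \sqrt{15552} = 72 \sqrt{3} \approx 124.71$)
$b{\left(U \right)} = \frac{23}{4} - \frac{U}{4}$ ($b{\left(U \right)} = -8 + \frac{55 - U}{4} = -8 - \left(- \frac{55}{4} + \frac{U}{4}\right) = \frac{23}{4} - \frac{U}{4}$)
$b{\left(\left(-5\right) 10 \right)} - F = \left(\frac{23}{4} - \frac{\left(-5\right) 10}{4}\right) - 72 \sqrt{3} = \left(\frac{23}{4} - - \frac{25}{2}\right) - 72 \sqrt{3} = \left(\frac{23}{4} + \frac{25}{2}\right) - 72 \sqrt{3} = \frac{73}{4} - 72 \sqrt{3}$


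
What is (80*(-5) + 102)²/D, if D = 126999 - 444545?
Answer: -44402/158773 ≈ -0.27966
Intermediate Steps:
D = -317546
(80*(-5) + 102)²/D = (80*(-5) + 102)²/(-317546) = (-400 + 102)²*(-1/317546) = (-298)²*(-1/317546) = 88804*(-1/317546) = -44402/158773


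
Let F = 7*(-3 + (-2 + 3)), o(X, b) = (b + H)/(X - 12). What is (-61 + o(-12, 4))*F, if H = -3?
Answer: 10255/12 ≈ 854.58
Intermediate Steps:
o(X, b) = (-3 + b)/(-12 + X) (o(X, b) = (b - 3)/(X - 12) = (-3 + b)/(-12 + X))
F = -14 (F = 7*(-3 + 1) = 7*(-2) = -14)
(-61 + o(-12, 4))*F = (-61 + (-3 + 4)/(-12 - 12))*(-14) = (-61 + 1/(-24))*(-14) = (-61 - 1/24*1)*(-14) = (-61 - 1/24)*(-14) = -1465/24*(-14) = 10255/12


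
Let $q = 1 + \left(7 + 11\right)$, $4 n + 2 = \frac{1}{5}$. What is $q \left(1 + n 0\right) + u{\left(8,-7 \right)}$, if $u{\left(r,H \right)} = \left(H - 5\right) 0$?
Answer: $19$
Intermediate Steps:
$n = - \frac{9}{20}$ ($n = - \frac{1}{2} + \frac{1}{4 \cdot 5} = - \frac{1}{2} + \frac{1}{4} \cdot \frac{1}{5} = - \frac{1}{2} + \frac{1}{20} = - \frac{9}{20} \approx -0.45$)
$u{\left(r,H \right)} = 0$ ($u{\left(r,H \right)} = \left(-5 + H\right) 0 = 0$)
$q = 19$ ($q = 1 + 18 = 19$)
$q \left(1 + n 0\right) + u{\left(8,-7 \right)} = 19 \left(1 - 0\right) + 0 = 19 \left(1 + 0\right) + 0 = 19 \cdot 1 + 0 = 19 + 0 = 19$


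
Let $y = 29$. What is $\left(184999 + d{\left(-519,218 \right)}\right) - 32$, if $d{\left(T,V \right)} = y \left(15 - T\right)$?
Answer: $200453$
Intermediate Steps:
$d{\left(T,V \right)} = 435 - 29 T$ ($d{\left(T,V \right)} = 29 \left(15 - T\right) = 435 - 29 T$)
$\left(184999 + d{\left(-519,218 \right)}\right) - 32 = \left(184999 + \left(435 - -15051\right)\right) - 32 = \left(184999 + \left(435 + 15051\right)\right) - 32 = \left(184999 + 15486\right) - 32 = 200485 - 32 = 200453$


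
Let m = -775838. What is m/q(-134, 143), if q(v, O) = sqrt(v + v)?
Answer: 387919*I*sqrt(67)/67 ≈ 47392.0*I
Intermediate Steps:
q(v, O) = sqrt(2)*sqrt(v) (q(v, O) = sqrt(2*v) = sqrt(2)*sqrt(v))
m/q(-134, 143) = -775838*(-I*sqrt(67)/134) = -(-387919)*I*sqrt(67)/67 = 387919*I*sqrt(67)/67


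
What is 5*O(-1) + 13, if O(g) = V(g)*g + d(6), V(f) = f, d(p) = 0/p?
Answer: 18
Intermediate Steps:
d(p) = 0
O(g) = g**2 (O(g) = g*g + 0 = g**2 + 0 = g**2)
5*O(-1) + 13 = 5*(-1)**2 + 13 = 5*1 + 13 = 5 + 13 = 18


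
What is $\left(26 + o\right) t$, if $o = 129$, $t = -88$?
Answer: $-13640$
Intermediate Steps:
$\left(26 + o\right) t = \left(26 + 129\right) \left(-88\right) = 155 \left(-88\right) = -13640$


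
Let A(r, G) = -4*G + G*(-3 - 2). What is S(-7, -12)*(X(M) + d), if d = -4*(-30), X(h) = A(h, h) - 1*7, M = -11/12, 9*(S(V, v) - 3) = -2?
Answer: 12125/36 ≈ 336.81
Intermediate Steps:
S(V, v) = 25/9 (S(V, v) = 3 + (⅑)*(-2) = 3 - 2/9 = 25/9)
A(r, G) = -9*G (A(r, G) = -4*G + G*(-5) = -4*G - 5*G = -9*G)
M = -11/12 (M = -11*1/12 = -11/12 ≈ -0.91667)
X(h) = -7 - 9*h (X(h) = -9*h - 1*7 = -9*h - 7 = -7 - 9*h)
d = 120
S(-7, -12)*(X(M) + d) = 25*((-7 - 9*(-11/12)) + 120)/9 = 25*((-7 + 33/4) + 120)/9 = 25*(5/4 + 120)/9 = (25/9)*(485/4) = 12125/36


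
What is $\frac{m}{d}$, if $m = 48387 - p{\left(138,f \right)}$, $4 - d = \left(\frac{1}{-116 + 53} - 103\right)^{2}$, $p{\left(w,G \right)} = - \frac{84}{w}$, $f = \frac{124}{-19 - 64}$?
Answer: $- \frac{4417159635}{968397152} \approx -4.5613$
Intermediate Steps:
$f = - \frac{124}{83}$ ($f = \frac{124}{-83} = 124 \left(- \frac{1}{83}\right) = - \frac{124}{83} \approx -1.494$)
$d = - \frac{42104224}{3969}$ ($d = 4 - \left(\frac{1}{-116 + 53} - 103\right)^{2} = 4 - \left(\frac{1}{-63} - 103\right)^{2} = 4 - \left(- \frac{1}{63} - 103\right)^{2} = 4 - \left(- \frac{6490}{63}\right)^{2} = 4 - \frac{42120100}{3969} = - \frac{42104224}{3969} \approx -10608.0$)
$m = \frac{1112915}{23}$ ($m = 48387 - - \frac{84}{138} = 48387 - \left(-84\right) \frac{1}{138} = 48387 - - \frac{14}{23} = 48387 + \frac{14}{23} = \frac{1112915}{23} \approx 48388.0$)
$\frac{m}{d} = \frac{1112915}{23 \left(- \frac{42104224}{3969}\right)} = \frac{1112915}{23} \left(- \frac{3969}{42104224}\right) = - \frac{4417159635}{968397152}$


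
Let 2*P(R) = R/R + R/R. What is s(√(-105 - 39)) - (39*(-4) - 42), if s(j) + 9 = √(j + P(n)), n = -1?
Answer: 189 + √(1 + 12*I) ≈ 191.55 + 2.3496*I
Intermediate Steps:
P(R) = 1 (P(R) = (R/R + R/R)/2 = (1 + 1)/2 = (½)*2 = 1)
s(j) = -9 + √(1 + j) (s(j) = -9 + √(j + 1) = -9 + √(1 + j))
s(√(-105 - 39)) - (39*(-4) - 42) = (-9 + √(1 + √(-105 - 39))) - (39*(-4) - 42) = (-9 + √(1 + √(-144))) - (-156 - 42) = (-9 + √(1 + 12*I)) - 1*(-198) = (-9 + √(1 + 12*I)) + 198 = 189 + √(1 + 12*I)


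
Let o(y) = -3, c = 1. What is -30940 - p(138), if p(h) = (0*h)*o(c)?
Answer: -30940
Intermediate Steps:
p(h) = 0 (p(h) = (0*h)*(-3) = 0*(-3) = 0)
-30940 - p(138) = -30940 - 1*0 = -30940 + 0 = -30940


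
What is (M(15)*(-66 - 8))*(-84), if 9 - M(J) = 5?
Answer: 24864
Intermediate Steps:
M(J) = 4 (M(J) = 9 - 1*5 = 9 - 5 = 4)
(M(15)*(-66 - 8))*(-84) = (4*(-66 - 8))*(-84) = (4*(-74))*(-84) = -296*(-84) = 24864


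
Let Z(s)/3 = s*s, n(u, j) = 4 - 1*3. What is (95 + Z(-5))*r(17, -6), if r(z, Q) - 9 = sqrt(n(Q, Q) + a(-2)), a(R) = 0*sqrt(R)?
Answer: 1700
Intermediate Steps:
n(u, j) = 1 (n(u, j) = 4 - 3 = 1)
a(R) = 0
Z(s) = 3*s**2 (Z(s) = 3*(s*s) = 3*s**2)
r(z, Q) = 10 (r(z, Q) = 9 + sqrt(1 + 0) = 9 + sqrt(1) = 9 + 1 = 10)
(95 + Z(-5))*r(17, -6) = (95 + 3*(-5)**2)*10 = (95 + 3*25)*10 = (95 + 75)*10 = 170*10 = 1700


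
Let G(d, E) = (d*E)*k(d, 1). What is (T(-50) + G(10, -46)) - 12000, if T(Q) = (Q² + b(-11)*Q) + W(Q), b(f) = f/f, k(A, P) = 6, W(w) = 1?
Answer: -12309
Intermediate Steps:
b(f) = 1
G(d, E) = 6*E*d (G(d, E) = (d*E)*6 = (E*d)*6 = 6*E*d)
T(Q) = 1 + Q + Q² (T(Q) = (Q² + 1*Q) + 1 = (Q² + Q) + 1 = (Q + Q²) + 1 = 1 + Q + Q²)
(T(-50) + G(10, -46)) - 12000 = ((1 - 50 + (-50)²) + 6*(-46)*10) - 12000 = ((1 - 50 + 2500) - 2760) - 12000 = (2451 - 2760) - 12000 = -309 - 12000 = -12309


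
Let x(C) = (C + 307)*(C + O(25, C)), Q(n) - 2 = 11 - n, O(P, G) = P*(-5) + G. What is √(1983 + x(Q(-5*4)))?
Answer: I*√18077 ≈ 134.45*I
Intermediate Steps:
O(P, G) = G - 5*P (O(P, G) = -5*P + G = G - 5*P)
Q(n) = 13 - n (Q(n) = 2 + (11 - n) = 13 - n)
x(C) = (-125 + 2*C)*(307 + C) (x(C) = (C + 307)*(C + (C - 5*25)) = (307 + C)*(C + (C - 125)) = (307 + C)*(C + (-125 + C)) = (307 + C)*(-125 + 2*C) = (-125 + 2*C)*(307 + C))
√(1983 + x(Q(-5*4))) = √(1983 + (-38375 + 2*(13 - (-5)*4)² + 489*(13 - (-5)*4))) = √(1983 + (-38375 + 2*(13 - 1*(-20))² + 489*(13 - 1*(-20)))) = √(1983 + (-38375 + 2*(13 + 20)² + 489*(13 + 20))) = √(1983 + (-38375 + 2*33² + 489*33)) = √(1983 + (-38375 + 2*1089 + 16137)) = √(1983 + (-38375 + 2178 + 16137)) = √(1983 - 20060) = √(-18077) = I*√18077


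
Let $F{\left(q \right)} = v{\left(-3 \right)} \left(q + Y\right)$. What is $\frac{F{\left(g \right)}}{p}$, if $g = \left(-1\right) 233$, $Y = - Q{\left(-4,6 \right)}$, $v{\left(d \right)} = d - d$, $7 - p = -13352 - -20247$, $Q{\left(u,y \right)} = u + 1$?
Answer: $0$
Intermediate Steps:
$Q{\left(u,y \right)} = 1 + u$
$p = -6888$ ($p = 7 - \left(-13352 - -20247\right) = 7 - \left(-13352 + 20247\right) = 7 - 6895 = -6888$)
$v{\left(d \right)} = 0$
$Y = 3$ ($Y = - (1 - 4) = \left(-1\right) \left(-3\right) = 3$)
$g = -233$
$F{\left(q \right)} = 0$ ($F{\left(q \right)} = 0 \left(q + 3\right) = 0 \left(3 + q\right) = 0$)
$\frac{F{\left(g \right)}}{p} = \frac{0}{-6888} = 0 \left(- \frac{1}{6888}\right) = 0$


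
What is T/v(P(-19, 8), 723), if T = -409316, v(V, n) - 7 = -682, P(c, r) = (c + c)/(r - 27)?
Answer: 409316/675 ≈ 606.39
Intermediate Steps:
P(c, r) = 2*c/(-27 + r) (P(c, r) = (2*c)/(-27 + r) = 2*c/(-27 + r))
v(V, n) = -675 (v(V, n) = 7 - 682 = -675)
T/v(P(-19, 8), 723) = -409316/(-675) = -409316*(-1/675) = 409316/675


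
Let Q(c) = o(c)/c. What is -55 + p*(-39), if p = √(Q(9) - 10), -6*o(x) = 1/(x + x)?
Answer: -55 - 13*I*√29163/18 ≈ -55.0 - 123.34*I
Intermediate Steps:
o(x) = -1/(12*x) (o(x) = -1/(6*(x + x)) = -1/(2*x)/6 = -1/(12*x))
Q(c) = -1/(12*c²) (Q(c) = (-1/(12*c))/c = -1/(12*c²))
p = I*√29163/54 (p = √(-1/12/9² - 10) = √(-1/12*1/81 - 10) = √(-1/972 - 10) = √(-9721/972) = I*√29163/54 ≈ 3.1624*I)
-55 + p*(-39) = -55 + (I*√29163/54)*(-39) = -55 - 13*I*√29163/18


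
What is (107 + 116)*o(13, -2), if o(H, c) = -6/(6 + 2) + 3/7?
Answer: -2007/28 ≈ -71.679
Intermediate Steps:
o(H, c) = -9/28 (o(H, c) = -6/8 + 3*(⅐) = -6*⅛ + 3/7 = -¾ + 3/7 = -9/28)
(107 + 116)*o(13, -2) = (107 + 116)*(-9/28) = 223*(-9/28) = -2007/28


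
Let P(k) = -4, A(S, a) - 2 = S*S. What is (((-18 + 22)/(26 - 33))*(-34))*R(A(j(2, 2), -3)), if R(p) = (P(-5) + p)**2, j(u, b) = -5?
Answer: 71944/7 ≈ 10278.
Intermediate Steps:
A(S, a) = 2 + S**2 (A(S, a) = 2 + S*S = 2 + S**2)
R(p) = (-4 + p)**2
(((-18 + 22)/(26 - 33))*(-34))*R(A(j(2, 2), -3)) = (((-18 + 22)/(26 - 33))*(-34))*(-4 + (2 + (-5)**2))**2 = ((4/(-7))*(-34))*(-4 + (2 + 25))**2 = ((4*(-1/7))*(-34))*(-4 + 27)**2 = -4/7*(-34)*23**2 = (136/7)*529 = 71944/7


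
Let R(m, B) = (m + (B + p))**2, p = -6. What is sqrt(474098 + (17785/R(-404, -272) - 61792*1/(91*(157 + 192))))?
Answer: 5*sqrt(8896696085476837001)/21659638 ≈ 688.55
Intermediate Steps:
R(m, B) = (-6 + B + m)**2 (R(m, B) = (m + (B - 6))**2 = (m + (-6 + B))**2 = (-6 + B + m)**2)
sqrt(474098 + (17785/R(-404, -272) - 61792*1/(91*(157 + 192)))) = sqrt(474098 + (17785/((-6 - 272 - 404)**2) - 61792*1/(91*(157 + 192)))) = sqrt(474098 + (17785/((-682)**2) - 61792/(349*91))) = sqrt(474098 + (17785/465124 - 61792/31759)) = sqrt(474098 - 28176108393/14771873116) = sqrt(7003287324440975/14771873116) = 5*sqrt(8896696085476837001)/21659638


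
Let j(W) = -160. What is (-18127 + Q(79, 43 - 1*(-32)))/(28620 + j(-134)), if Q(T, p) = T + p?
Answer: -17973/28460 ≈ -0.63152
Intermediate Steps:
(-18127 + Q(79, 43 - 1*(-32)))/(28620 + j(-134)) = (-18127 + (79 + (43 - 1*(-32))))/(28620 - 160) = (-18127 + (79 + (43 + 32)))/28460 = (-18127 + (79 + 75))*(1/28460) = (-18127 + 154)*(1/28460) = -17973*1/28460 = -17973/28460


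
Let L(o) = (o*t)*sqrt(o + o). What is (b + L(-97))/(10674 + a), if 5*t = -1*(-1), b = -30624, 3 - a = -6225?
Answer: -5104/2817 - 97*I*sqrt(194)/84510 ≈ -1.8119 - 0.015987*I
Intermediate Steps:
a = 6228 (a = 3 - 1*(-6225) = 3 + 6225 = 6228)
t = 1/5 (t = (-1*(-1))/5 = (1/5)*1 = 1/5 ≈ 0.20000)
L(o) = sqrt(2)*o**(3/2)/5 (L(o) = (o*(1/5))*sqrt(o + o) = (o/5)*sqrt(2*o) = (o/5)*(sqrt(2)*sqrt(o)) = sqrt(2)*o**(3/2)/5)
(b + L(-97))/(10674 + a) = (-30624 + sqrt(2)*(-97)**(3/2)/5)/(10674 + 6228) = (-30624 + sqrt(2)*(-97*I*sqrt(97))/5)/16902 = (-30624 - 97*I*sqrt(194)/5)*(1/16902) = -5104/2817 - 97*I*sqrt(194)/84510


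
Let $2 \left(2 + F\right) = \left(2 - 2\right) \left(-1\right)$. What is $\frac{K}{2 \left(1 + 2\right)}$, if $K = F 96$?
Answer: $-32$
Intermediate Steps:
$F = -2$ ($F = -2 + \frac{\left(2 - 2\right) \left(-1\right)}{2} = -2 + \frac{0 \left(-1\right)}{2} = -2 + \frac{1}{2} \cdot 0 = -2 + 0 = -2$)
$K = -192$ ($K = \left(-2\right) 96 = -192$)
$\frac{K}{2 \left(1 + 2\right)} = \frac{1}{2 \left(1 + 2\right)} \left(-192\right) = \frac{1}{2 \cdot 3} \left(-192\right) = \frac{1}{6} \left(-192\right) = -32$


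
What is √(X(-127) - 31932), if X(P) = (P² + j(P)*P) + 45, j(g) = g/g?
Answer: 3*I*√1765 ≈ 126.04*I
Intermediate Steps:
j(g) = 1
X(P) = 45 + P + P² (X(P) = (P² + 1*P) + 45 = (P² + P) + 45 = (P + P²) + 45 = 45 + P + P²)
√(X(-127) - 31932) = √((45 - 127 + (-127)²) - 31932) = √((45 - 127 + 16129) - 31932) = √(16047 - 31932) = √(-15885) = 3*I*√1765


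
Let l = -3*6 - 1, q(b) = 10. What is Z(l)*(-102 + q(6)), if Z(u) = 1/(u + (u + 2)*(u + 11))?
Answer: -92/117 ≈ -0.78632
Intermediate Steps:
l = -19 (l = -18 - 1 = -19)
Z(u) = 1/(u + (2 + u)*(11 + u))
Z(l)*(-102 + q(6)) = (-102 + 10)/(22 + (-19)**2 + 14*(-19)) = -92/(22 + 361 - 266) = -92/117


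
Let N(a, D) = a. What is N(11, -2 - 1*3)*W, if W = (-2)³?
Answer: -88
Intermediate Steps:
W = -8
N(11, -2 - 1*3)*W = 11*(-8) = -88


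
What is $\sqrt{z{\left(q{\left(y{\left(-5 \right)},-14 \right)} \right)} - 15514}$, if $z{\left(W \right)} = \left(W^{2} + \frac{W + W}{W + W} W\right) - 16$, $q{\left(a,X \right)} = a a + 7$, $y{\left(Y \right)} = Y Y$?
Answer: $\sqrt{384526} \approx 620.1$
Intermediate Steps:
$y{\left(Y \right)} = Y^{2}$
$q{\left(a,X \right)} = 7 + a^{2}$ ($q{\left(a,X \right)} = a^{2} + 7 = 7 + a^{2}$)
$z{\left(W \right)} = -16 + W + W^{2}$ ($z{\left(W \right)} = \left(W^{2} + \frac{2 W}{2 W} W\right) - 16 = \left(W^{2} + 2 W \frac{1}{2 W} W\right) - 16 = \left(W^{2} + 1 W\right) - 16 = \left(W^{2} + W\right) - 16 = \left(W + W^{2}\right) - 16 = -16 + W + W^{2}$)
$\sqrt{z{\left(q{\left(y{\left(-5 \right)},-14 \right)} \right)} - 15514} = \sqrt{\left(-16 + \left(7 + \left(\left(-5\right)^{2}\right)^{2}\right) + \left(7 + \left(\left(-5\right)^{2}\right)^{2}\right)^{2}\right) - 15514} = \sqrt{\left(-16 + \left(7 + 25^{2}\right) + \left(7 + 25^{2}\right)^{2}\right) - 15514} = \sqrt{\left(-16 + \left(7 + 625\right) + \left(7 + 625\right)^{2}\right) - 15514} = \sqrt{\left(-16 + 632 + 632^{2}\right) - 15514} = \sqrt{\left(-16 + 632 + 399424\right) - 15514} = \sqrt{400040 - 15514} = \sqrt{384526}$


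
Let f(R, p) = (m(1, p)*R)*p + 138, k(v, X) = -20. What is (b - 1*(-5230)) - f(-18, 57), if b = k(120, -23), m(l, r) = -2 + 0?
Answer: 3020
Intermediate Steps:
m(l, r) = -2
f(R, p) = 138 - 2*R*p (f(R, p) = (-2*R)*p + 138 = -2*R*p + 138 = 138 - 2*R*p)
b = -20
(b - 1*(-5230)) - f(-18, 57) = (-20 - 1*(-5230)) - (138 - 2*(-18)*57) = (-20 + 5230) - (138 + 2052) = 5210 - 1*2190 = 5210 - 2190 = 3020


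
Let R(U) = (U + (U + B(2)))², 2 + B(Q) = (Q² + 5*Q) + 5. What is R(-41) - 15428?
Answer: -11203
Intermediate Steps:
B(Q) = 3 + Q² + 5*Q (B(Q) = -2 + ((Q² + 5*Q) + 5) = -2 + (5 + Q² + 5*Q) = 3 + Q² + 5*Q)
R(U) = (17 + 2*U)² (R(U) = (U + (U + (3 + 2² + 5*2)))² = (U + (U + (3 + 4 + 10)))² = (U + (U + 17))² = (U + (17 + U))² = (17 + 2*U)²)
R(-41) - 15428 = (17 + 2*(-41))² - 15428 = (17 - 82)² - 15428 = (-65)² - 15428 = 4225 - 15428 = -11203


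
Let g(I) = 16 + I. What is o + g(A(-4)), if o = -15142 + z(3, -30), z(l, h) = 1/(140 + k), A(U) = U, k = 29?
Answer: -2556969/169 ≈ -15130.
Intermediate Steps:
z(l, h) = 1/169 (z(l, h) = 1/(140 + 29) = 1/169)
o = -2558997/169 (o = -15142 + 1/169 = -2558997/169 ≈ -15142.)
o + g(A(-4)) = -2558997/169 + (16 - 4) = -2558997/169 + 12 = -2556969/169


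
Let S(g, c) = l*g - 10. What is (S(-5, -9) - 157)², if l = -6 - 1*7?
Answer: 10404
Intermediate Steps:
l = -13 (l = -6 - 7 = -13)
S(g, c) = -10 - 13*g (S(g, c) = -13*g - 10 = -10 - 13*g)
(S(-5, -9) - 157)² = ((-10 - 13*(-5)) - 157)² = ((-10 + 65) - 157)² = (55 - 157)² = (-102)² = 10404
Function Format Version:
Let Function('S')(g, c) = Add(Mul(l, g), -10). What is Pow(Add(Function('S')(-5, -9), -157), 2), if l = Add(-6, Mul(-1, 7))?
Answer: 10404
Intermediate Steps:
l = -13 (l = Add(-6, -7) = -13)
Function('S')(g, c) = Add(-10, Mul(-13, g)) (Function('S')(g, c) = Add(Mul(-13, g), -10) = Add(-10, Mul(-13, g)))
Pow(Add(Function('S')(-5, -9), -157), 2) = Pow(Add(Add(-10, Mul(-13, -5)), -157), 2) = Pow(Add(Add(-10, 65), -157), 2) = Pow(Add(55, -157), 2) = Pow(-102, 2) = 10404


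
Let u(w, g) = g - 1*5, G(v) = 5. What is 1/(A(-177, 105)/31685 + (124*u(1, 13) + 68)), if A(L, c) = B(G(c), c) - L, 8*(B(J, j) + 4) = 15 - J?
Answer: 126740/134345097 ≈ 0.00094339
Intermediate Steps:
B(J, j) = -17/8 - J/8 (B(J, j) = -4 + (15 - J)/8 = -4 + (15/8 - J/8) = -17/8 - J/8)
u(w, g) = -5 + g (u(w, g) = g - 5 = -5 + g)
A(L, c) = -11/4 - L (A(L, c) = (-17/8 - ⅛*5) - L = (-17/8 - 5/8) - L = -11/4 - L)
1/(A(-177, 105)/31685 + (124*u(1, 13) + 68)) = 1/((-11/4 - 1*(-177))/31685 + (124*(-5 + 13) + 68)) = 1/((-11/4 + 177)*(1/31685) + (124*8 + 68)) = 1/((697/4)*(1/31685) + (992 + 68)) = 1/(697/126740 + 1060) = 1/(134345097/126740) = 126740/134345097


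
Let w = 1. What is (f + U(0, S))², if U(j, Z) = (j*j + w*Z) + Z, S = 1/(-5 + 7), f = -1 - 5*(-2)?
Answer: 100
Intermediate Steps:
f = 9 (f = -1 + 10 = 9)
S = ½ (S = 1/2 = ½ ≈ 0.50000)
U(j, Z) = j² + 2*Z (U(j, Z) = (j*j + 1*Z) + Z = (j² + Z) + Z = (Z + j²) + Z = j² + 2*Z)
(f + U(0, S))² = (9 + (0² + 2*(½)))² = (9 + (0 + 1))² = (9 + 1)² = 10² = 100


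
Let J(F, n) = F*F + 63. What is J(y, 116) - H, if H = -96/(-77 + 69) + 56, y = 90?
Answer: 8095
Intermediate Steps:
H = 68 (H = -96/(-8) + 56 = -96*(-⅛) + 56 = 12 + 56 = 68)
J(F, n) = 63 + F² (J(F, n) = F² + 63 = 63 + F²)
J(y, 116) - H = (63 + 90²) - 1*68 = (63 + 8100) - 68 = 8163 - 68 = 8095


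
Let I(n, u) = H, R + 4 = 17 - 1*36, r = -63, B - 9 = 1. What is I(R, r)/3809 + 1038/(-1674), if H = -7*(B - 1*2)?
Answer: -674581/1062711 ≈ -0.63477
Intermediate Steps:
B = 10 (B = 9 + 1 = 10)
R = -23 (R = -4 + (17 - 1*36) = -4 + (17 - 36) = -4 - 19 = -23)
H = -56 (H = -7*(10 - 1*2) = -7*(10 - 2) = -7*8 = -56)
I(n, u) = -56
I(R, r)/3809 + 1038/(-1674) = -56/3809 + 1038/(-1674) = -56*1/3809 + 1038*(-1/1674) = -56/3809 - 173/279 = -674581/1062711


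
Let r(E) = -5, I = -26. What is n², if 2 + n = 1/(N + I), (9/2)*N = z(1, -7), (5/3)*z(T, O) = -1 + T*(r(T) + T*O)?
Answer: 717409/173056 ≈ 4.1455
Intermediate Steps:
z(T, O) = -⅗ + 3*T*(-5 + O*T)/5 (z(T, O) = 3*(-1 + T*(-5 + T*O))/5 = 3*(-1 + T*(-5 + O*T))/5 = -⅗ + 3*T*(-5 + O*T)/5)
N = -26/15 (N = 2*(-⅗ - 3*1 + (⅗)*(-7)*1²)/9 = 2*(-⅗ - 3 + (⅗)*(-7)*1)/9 = 2*(-⅗ - 3 - 21/5)/9 = (2/9)*(-39/5) = -26/15 ≈ -1.7333)
n = -847/416 (n = -2 + 1/(-26/15 - 26) = -2 + 1/(-416/15) = -2 - 15/416 = -847/416 ≈ -2.0361)
n² = (-847/416)² = 717409/173056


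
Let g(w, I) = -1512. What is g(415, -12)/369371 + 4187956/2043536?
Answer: 385954917311/188705733964 ≈ 2.0453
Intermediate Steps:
g(415, -12)/369371 + 4187956/2043536 = -1512/369371 + 4187956/2043536 = -1512*1/369371 + 4187956*(1/2043536) = -1512/369371 + 1046989/510884 = 385954917311/188705733964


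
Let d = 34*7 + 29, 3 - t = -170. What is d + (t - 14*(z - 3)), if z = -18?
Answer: 734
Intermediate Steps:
t = 173 (t = 3 - 1*(-170) = 3 + 170 = 173)
d = 267 (d = 238 + 29 = 267)
d + (t - 14*(z - 3)) = 267 + (173 - 14*(-18 - 3)) = 267 + (173 - 14*(-21)) = 267 + (173 + 294) = 267 + 467 = 734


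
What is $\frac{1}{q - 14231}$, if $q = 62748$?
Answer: $\frac{1}{48517} \approx 2.0611 \cdot 10^{-5}$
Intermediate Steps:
$\frac{1}{q - 14231} = \frac{1}{62748 - 14231} = \frac{1}{48517}$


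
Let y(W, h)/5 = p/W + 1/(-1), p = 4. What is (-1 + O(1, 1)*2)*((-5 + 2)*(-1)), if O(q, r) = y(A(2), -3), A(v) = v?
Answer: 27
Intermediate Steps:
y(W, h) = -5 + 20/W (y(W, h) = 5*(4/W + 1/(-1)) = 5*(4/W + 1*(-1)) = 5*(4/W - 1) = 5*(-1 + 4/W) = -5 + 20/W)
O(q, r) = 5 (O(q, r) = -5 + 20/2 = -5 + 20*(1/2) = -5 + 10 = 5)
(-1 + O(1, 1)*2)*((-5 + 2)*(-1)) = (-1 + 5*2)*((-5 + 2)*(-1)) = (-1 + 10)*(-3*(-1)) = 9*3 = 27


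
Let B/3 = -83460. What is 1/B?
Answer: -1/250380 ≈ -3.9939e-6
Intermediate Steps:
B = -250380 (B = 3*(-83460) = -250380)
1/B = 1/(-250380) = -1/250380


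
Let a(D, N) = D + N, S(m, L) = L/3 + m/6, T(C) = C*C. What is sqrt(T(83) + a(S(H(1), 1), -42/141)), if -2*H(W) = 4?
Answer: sqrt(15217143)/47 ≈ 82.998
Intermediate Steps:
T(C) = C**2
H(W) = -2 (H(W) = -1/2*4 = -2)
S(m, L) = L/3 + m/6 (S(m, L) = L*(1/3) + m*(1/6) = L/3 + m/6)
sqrt(T(83) + a(S(H(1), 1), -42/141)) = sqrt(83**2 + (((1/3)*1 + (1/6)*(-2)) - 42/141)) = sqrt(6889 + ((1/3 - 1/3) - 42*1/141)) = sqrt(6889 + (0 - 14/47)) = sqrt(6889 - 14/47) = sqrt(323769/47) = sqrt(15217143)/47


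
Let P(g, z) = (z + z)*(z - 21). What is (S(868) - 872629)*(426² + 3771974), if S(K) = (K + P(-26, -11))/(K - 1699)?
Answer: -955623019861650/277 ≈ -3.4499e+12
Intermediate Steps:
P(g, z) = 2*z*(-21 + z) (P(g, z) = (2*z)*(-21 + z) = 2*z*(-21 + z))
S(K) = (704 + K)/(-1699 + K) (S(K) = (K + 2*(-11)*(-21 - 11))/(K - 1699) = (K + 2*(-11)*(-32))/(-1699 + K) = (K + 704)/(-1699 + K) = (704 + K)/(-1699 + K))
(S(868) - 872629)*(426² + 3771974) = ((704 + 868)/(-1699 + 868) - 872629)*(426² + 3771974) = (1572/(-831) - 872629)*(181476 + 3771974) = (-1/831*1572 - 872629)*3953450 = (-524/277 - 872629)*3953450 = -241718757/277*3953450 = -955623019861650/277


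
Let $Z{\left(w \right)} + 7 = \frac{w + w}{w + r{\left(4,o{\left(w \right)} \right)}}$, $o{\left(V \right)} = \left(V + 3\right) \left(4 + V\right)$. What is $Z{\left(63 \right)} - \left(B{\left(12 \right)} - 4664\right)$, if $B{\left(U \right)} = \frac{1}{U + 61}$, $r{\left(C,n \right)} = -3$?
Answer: $\frac{3401133}{730} \approx 4659.1$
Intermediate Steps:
$o{\left(V \right)} = \left(3 + V\right) \left(4 + V\right)$
$B{\left(U \right)} = \frac{1}{61 + U}$
$Z{\left(w \right)} = -7 + \frac{2 w}{-3 + w}$ ($Z{\left(w \right)} = -7 + \frac{w + w}{w - 3} = -7 + \frac{2 w}{-3 + w}$)
$Z{\left(63 \right)} - \left(B{\left(12 \right)} - 4664\right) = \frac{21 - 315}{-3 + 63} - \left(\frac{1}{61 + 12} - 4664\right) = \frac{21 - 315}{60} - \left(\frac{1}{73} - 4664\right) = \frac{1}{60} \left(-294\right) - \left(\frac{1}{73} - 4664\right) = - \frac{49}{10} - - \frac{340471}{73} = - \frac{49}{10} + \frac{340471}{73} = \frac{3401133}{730}$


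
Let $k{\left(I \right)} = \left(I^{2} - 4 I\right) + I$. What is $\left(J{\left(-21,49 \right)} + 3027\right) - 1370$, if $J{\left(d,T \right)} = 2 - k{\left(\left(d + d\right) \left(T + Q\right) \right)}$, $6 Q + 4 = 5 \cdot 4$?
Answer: $-4713751$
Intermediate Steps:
$Q = \frac{8}{3}$ ($Q = - \frac{2}{3} + \frac{5 \cdot 4}{6} = - \frac{2}{3} + \frac{1}{6} \cdot 20 = - \frac{2}{3} + \frac{10}{3} = \frac{8}{3} \approx 2.6667$)
$k{\left(I \right)} = I^{2} - 3 I$
$J{\left(d,T \right)} = 2 - 2 d \left(-3 + 2 d \left(\frac{8}{3} + T\right)\right) \left(\frac{8}{3} + T\right)$ ($J{\left(d,T \right)} = 2 - \left(d + d\right) \left(T + \frac{8}{3}\right) \left(-3 + \left(d + d\right) \left(T + \frac{8}{3}\right)\right) = 2 - 2 d \left(\frac{8}{3} + T\right) \left(-3 + 2 d \left(\frac{8}{3} + T\right)\right) = 2 - 2 d \left(-3 + 2 d \left(\frac{8}{3} + T\right)\right) \left(\frac{8}{3} + T\right)$)
$\left(J{\left(-21,49 \right)} + 3027\right) - 1370 = \left(\left(2 - - \frac{14 \left(-9 + 2 \left(-21\right) \left(8 + 3 \cdot 49\right)\right) \left(8 + 3 \cdot 49\right)}{3}\right) + 3027\right) - 1370 = \left(\left(2 - - \frac{14 \left(-9 + 2 \left(-21\right) \left(8 + 147\right)\right) \left(8 + 147\right)}{3}\right) + 3027\right) - 1370 = \left(\left(2 - \left(- \frac{14}{3}\right) \left(-9 + 2 \left(-21\right) 155\right) 155\right) + 3027\right) - 1370 = \left(\left(2 - \left(- \frac{14}{3}\right) \left(-9 - 6510\right) 155\right) + 3027\right) - 1370 = \left(\left(2 - \left(- \frac{14}{3}\right) \left(-6519\right) 155\right) + 3027\right) - 1370 = \left(\left(2 - 4715410\right) + 3027\right) - 1370 = \left(-4715408 + 3027\right) - 1370 = -4712381 - 1370 = -4713751$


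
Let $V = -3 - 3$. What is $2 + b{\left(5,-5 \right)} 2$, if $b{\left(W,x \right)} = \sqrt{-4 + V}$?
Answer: $2 + 2 i \sqrt{10} \approx 2.0 + 6.3246 i$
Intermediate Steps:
$V = -6$
$b{\left(W,x \right)} = i \sqrt{10}$ ($b{\left(W,x \right)} = \sqrt{-4 - 6} = \sqrt{-10} = i \sqrt{10}$)
$2 + b{\left(5,-5 \right)} 2 = 2 + i \sqrt{10} \cdot 2 = 2 + 2 i \sqrt{10}$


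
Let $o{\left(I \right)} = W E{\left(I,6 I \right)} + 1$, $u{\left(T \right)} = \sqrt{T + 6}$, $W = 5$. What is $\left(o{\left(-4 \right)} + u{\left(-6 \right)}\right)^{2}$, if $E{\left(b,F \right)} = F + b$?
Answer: $19321$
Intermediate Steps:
$u{\left(T \right)} = \sqrt{6 + T}$
$o{\left(I \right)} = 1 + 35 I$ ($o{\left(I \right)} = 5 \left(6 I + I\right) + 1 = 5 \cdot 7 I + 1 = 35 I + 1 = 1 + 35 I$)
$\left(o{\left(-4 \right)} + u{\left(-6 \right)}\right)^{2} = \left(\left(1 + 35 \left(-4\right)\right) + \sqrt{6 - 6}\right)^{2} = \left(\left(1 - 140\right) + \sqrt{0}\right)^{2} = \left(-139 + 0\right)^{2} = \left(-139\right)^{2} = 19321$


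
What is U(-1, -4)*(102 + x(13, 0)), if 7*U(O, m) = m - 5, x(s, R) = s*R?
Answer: -918/7 ≈ -131.14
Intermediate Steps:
x(s, R) = R*s
U(O, m) = -5/7 + m/7 (U(O, m) = (m - 5)/7 = (-5 + m)/7 = -5/7 + m/7)
U(-1, -4)*(102 + x(13, 0)) = (-5/7 + (1/7)*(-4))*(102 + 0*13) = (-5/7 - 4/7)*(102 + 0) = -9/7*102 = -918/7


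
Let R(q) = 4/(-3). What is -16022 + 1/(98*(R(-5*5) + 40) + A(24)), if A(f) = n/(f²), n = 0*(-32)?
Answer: -182138093/11368 ≈ -16022.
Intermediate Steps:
R(q) = -4/3 (R(q) = 4*(-⅓) = -4/3)
n = 0
A(f) = 0 (A(f) = 0/(f²) = 0/f² = 0)
-16022 + 1/(98*(R(-5*5) + 40) + A(24)) = -16022 + 1/(98*(-4/3 + 40) + 0) = -16022 + 1/(98*(116/3) + 0) = -16022 + 1/(11368/3 + 0) = -16022 + 1/(11368/3) = -16022 + 3/11368 = -182138093/11368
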